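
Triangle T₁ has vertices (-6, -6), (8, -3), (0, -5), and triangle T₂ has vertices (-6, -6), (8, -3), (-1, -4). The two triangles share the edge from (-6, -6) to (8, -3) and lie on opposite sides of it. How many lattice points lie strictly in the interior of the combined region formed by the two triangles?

7

The union is the simple quadrilateral with vertices (-6, -6), (0, -5), (8, -3), (-1, -4) in order.
The shoelace formula gives twice the area as |((-6)·(-5) − 0·(-6)) + (0·(-3) − 8·(-5)) + (8·(-4) − (-1)·(-3)) + ((-1)·(-6) − (-6)·(-4))| = 17, so the area is 17/2.
The number of boundary lattice points is Σ gcd(|Δx|,|Δy|) = gcd(6,1) + gcd(8,2) + gcd(9,1) + gcd(5,2) = 1+2+1+1 = 5.
By Pick's theorem I = A − B/2 + 1 = 17/2 − 5/2 + 1 = 7.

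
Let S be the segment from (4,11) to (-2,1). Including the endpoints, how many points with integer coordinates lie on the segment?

The number of lattice points on a segment between lattice points is gcd(|Δx|,|Δy|) + 1 = gcd(6,10) + 1 = 2 + 1 = 3.

3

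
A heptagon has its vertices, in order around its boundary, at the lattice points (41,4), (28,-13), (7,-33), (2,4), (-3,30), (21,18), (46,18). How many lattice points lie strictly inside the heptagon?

1480

Using the shoelace formula, 2A = |(41·(-13) − 28·4) + (28·(-33) − 7·(-13)) + (7·4 − 2·(-33)) + (2·30 − (-3)·4) + ((-3)·18 − 21·30) + (21·18 − 46·18) + (46·4 − 41·18)| = 3000, so the area is 1500.
The number of boundary lattice points is Σ gcd(|Δx|,|Δy|) = gcd(13,17) + gcd(21,20) + gcd(5,37) + gcd(5,26) + gcd(24,12) + gcd(25,0) + gcd(5,14) = 1+1+1+1+12+25+1 = 42.
Pick's theorem gives I = A − B/2 + 1 = 1500 − 42/2 + 1 = 1480.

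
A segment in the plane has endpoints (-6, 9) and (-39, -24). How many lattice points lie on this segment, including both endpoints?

The number of lattice points on a segment between lattice points is gcd(|Δx|,|Δy|) + 1 = gcd(33,33) + 1 = 33 + 1 = 34.

34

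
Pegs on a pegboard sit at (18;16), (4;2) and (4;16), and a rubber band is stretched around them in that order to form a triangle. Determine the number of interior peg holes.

Using the shoelace formula, 2A = |(18·2 − 4·16) + (4·16 − 4·2) + (4·16 − 18·16)| = 196, so the area is 98.
Summing gcd(|Δx|,|Δy|) over the edges gives the boundary count: gcd(14,14) + gcd(0,14) + gcd(14,0) = 14+14+14 = 42.
Pick's theorem gives I = A − B/2 + 1 = 98 − 42/2 + 1 = 78.

78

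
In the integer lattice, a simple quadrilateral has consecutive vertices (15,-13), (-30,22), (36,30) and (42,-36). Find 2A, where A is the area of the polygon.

4314

The shoelace formula gives twice the area as |(15·22 − (-30)·(-13)) + ((-30)·30 − 36·22) + (36·(-36) − 42·30) + (42·(-13) − 15·(-36))| = 4314, so the area is 2157.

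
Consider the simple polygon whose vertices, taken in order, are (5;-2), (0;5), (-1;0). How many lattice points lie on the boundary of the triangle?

The number of boundary lattice points is Σ gcd(|Δx|,|Δy|) = gcd(5,7) + gcd(1,5) + gcd(6,2) = 1+1+2 = 4.

4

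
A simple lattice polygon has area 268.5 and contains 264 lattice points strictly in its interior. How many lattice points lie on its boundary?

Pick's theorem gives A = I + B/2 − 1, so B = 2(A − I + 1) = 2(268.5 − 264 + 1) = 11.

11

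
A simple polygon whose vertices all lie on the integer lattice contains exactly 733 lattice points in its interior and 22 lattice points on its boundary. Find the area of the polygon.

743

By Pick's theorem, A = I + B/2 − 1 = 733 + 22/2 − 1 = 743.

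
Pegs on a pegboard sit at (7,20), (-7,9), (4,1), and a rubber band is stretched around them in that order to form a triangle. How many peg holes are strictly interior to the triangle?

The shoelace formula gives twice the area as |[7·9 − (-7)·20] + [(-7)·1 − 4·9] + [4·20 − 7·1]| = 233, so the area is 116.5.
The number of boundary lattice points is Σ gcd(|Δx|,|Δy|) = gcd(14,11) + gcd(11,8) + gcd(3,19) = 1+1+1 = 3.
Pick's theorem gives I = A − B/2 + 1 = 116.5 − 3/2 + 1 = 116.

116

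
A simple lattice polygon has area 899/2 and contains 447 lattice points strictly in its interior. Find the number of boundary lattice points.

Pick's theorem gives A = I + B/2 − 1, so B = 2(A − I + 1) = 2(899/2 − 447 + 1) = 7.

7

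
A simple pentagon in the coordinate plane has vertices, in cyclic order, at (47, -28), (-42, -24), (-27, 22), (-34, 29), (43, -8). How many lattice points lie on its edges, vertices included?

Along each edge there are gcd(|Δx|,|Δy|)+1 lattice points, so counting each shared vertex once the boundary has gcd(89,4) + gcd(15,46) + gcd(7,7) + gcd(77,37) + gcd(4,20) = 1+1+7+1+4 = 14.

14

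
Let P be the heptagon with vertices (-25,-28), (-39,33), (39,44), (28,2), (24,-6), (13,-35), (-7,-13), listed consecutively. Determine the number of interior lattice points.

3792

By the shoelace formula, twice the signed area is |((-25)·33 − (-39)·(-28)) + ((-39)·44 − 39·33) + (39·2 − 28·44) + (28·(-6) − 24·2) + (24·(-35) − 13·(-6)) + (13·(-13) − (-7)·(-35)) + ((-7)·(-28) − (-25)·(-13))| = 7595, so the area is 7595/2.
Summing gcd(|Δx|,|Δy|) over the edges gives the boundary count: gcd(14,61) + gcd(78,11) + gcd(11,42) + gcd(4,8) + gcd(11,29) + gcd(20,22) + gcd(18,15) = 1+1+1+4+1+2+3 = 13.
Pick's theorem gives I = A − B/2 + 1 = 7595/2 − 13/2 + 1 = 3792.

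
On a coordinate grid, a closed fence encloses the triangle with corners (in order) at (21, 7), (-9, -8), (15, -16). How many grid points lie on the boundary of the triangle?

24

The number of boundary lattice points is Σ gcd(|Δx|,|Δy|) = gcd(30,15) + gcd(24,8) + gcd(6,23) = 15+8+1 = 24.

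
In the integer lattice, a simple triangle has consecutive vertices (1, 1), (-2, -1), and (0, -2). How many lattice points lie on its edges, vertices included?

3

The number of boundary lattice points is Σ gcd(|Δx|,|Δy|) = gcd(3,2) + gcd(2,1) + gcd(1,3) = 1+1+1 = 3.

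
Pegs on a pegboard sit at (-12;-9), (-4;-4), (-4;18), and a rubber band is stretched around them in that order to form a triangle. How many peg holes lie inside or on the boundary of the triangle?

101

By the shoelace formula, twice the signed area is |[(-12)·(-4) − (-4)·(-9)] + [(-4)·18 − (-4)·(-4)] + [(-4)·(-9) − (-12)·18]| = 176, so the area is 88.
Summing gcd(|Δx|,|Δy|) over the edges gives the boundary count: gcd(8,5) + gcd(0,22) + gcd(8,27) = 1+22+1 = 24.
Pick's theorem gives I = A − B/2 + 1 = 88 − 24/2 + 1 = 77, so the closed region contains I + B = 77 + 24 = 101 lattice points.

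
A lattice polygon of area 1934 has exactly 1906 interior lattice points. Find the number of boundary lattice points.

58

Pick's theorem gives A = I + B/2 − 1, so B = 2(A − I + 1) = 2(1934 − 1906 + 1) = 58.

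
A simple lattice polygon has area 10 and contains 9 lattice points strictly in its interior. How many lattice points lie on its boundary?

4

Pick's theorem gives A = I + B/2 − 1, so B = 2(A − I + 1) = 2(10 − 9 + 1) = 4.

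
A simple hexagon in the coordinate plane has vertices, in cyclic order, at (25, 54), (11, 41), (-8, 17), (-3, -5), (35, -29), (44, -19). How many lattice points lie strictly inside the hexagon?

2378

The shoelace formula gives twice the area as |[25·41 − 11·54] + [11·17 − (-8)·41] + [(-8)·(-5) − (-3)·17] + [(-3)·(-29) − 35·(-5)] + [35·(-19) − 44·(-29)] + [44·54 − 25·(-19)]| = 4761, so the area is 4761/2.
Summing gcd(|Δx|,|Δy|) over the edges gives the boundary count: gcd(14,13) + gcd(19,24) + gcd(5,22) + gcd(38,24) + gcd(9,10) + gcd(19,73) = 1+1+1+2+1+1 = 7.
By Pick's theorem A = I + B/2 − 1, so I = 4761/2 − 7/2 + 1 = 2378.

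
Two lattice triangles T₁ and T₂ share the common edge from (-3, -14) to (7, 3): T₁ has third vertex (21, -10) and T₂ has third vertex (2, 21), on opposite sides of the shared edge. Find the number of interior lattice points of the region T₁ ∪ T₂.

312

The union is the simple quadrilateral with vertices (-3, -14), (21, -10), (7, 3), (2, 21) in order.
Using the shoelace formula, 2A = |((-3)·(-10) − 21·(-14)) + (21·3 − 7·(-10)) + (7·21 − 2·3) + (2·(-14) − (-3)·21)| = 633, so the area is 316.5.
Summing gcd(|Δx|,|Δy|) over the edges gives the boundary count: gcd(24,4) + gcd(14,13) + gcd(5,18) + gcd(5,35) = 4+1+1+5 = 11.
By Pick's theorem I = A − B/2 + 1 = 316.5 − 11/2 + 1 = 312.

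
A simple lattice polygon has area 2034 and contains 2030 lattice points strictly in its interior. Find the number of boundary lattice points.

10

Pick's theorem gives A = I + B/2 − 1, so B = 2(A − I + 1) = 2(2034 − 2030 + 1) = 10.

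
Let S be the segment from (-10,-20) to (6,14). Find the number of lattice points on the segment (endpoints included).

3

The number of lattice points on a segment between lattice points is gcd(|Δx|,|Δy|) + 1 = gcd(16,34) + 1 = 2 + 1 = 3.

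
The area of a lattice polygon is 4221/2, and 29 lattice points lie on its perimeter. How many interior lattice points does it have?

Pick's theorem A = I + B/2 − 1 rearranges to I = A − B/2 + 1 = 4221/2 − 29/2 + 1 = 2097.

2097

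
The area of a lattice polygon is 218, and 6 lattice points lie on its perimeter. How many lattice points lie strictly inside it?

From Pick's theorem, I = A − B/2 + 1 = 218 − 6/2 + 1 = 216.

216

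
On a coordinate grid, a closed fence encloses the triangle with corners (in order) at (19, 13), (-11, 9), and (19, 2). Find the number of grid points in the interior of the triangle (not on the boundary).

Using the shoelace formula, 2A = |[19·9 − (-11)·13] + [(-11)·2 − 19·9] + [19·13 − 19·2]| = 330, so the area is 165.
The number of boundary lattice points is Σ gcd(|Δx|,|Δy|) = gcd(30,4) + gcd(30,7) + gcd(0,11) = 2+1+11 = 14.
Pick's theorem gives I = A − B/2 + 1 = 165 − 14/2 + 1 = 159.

159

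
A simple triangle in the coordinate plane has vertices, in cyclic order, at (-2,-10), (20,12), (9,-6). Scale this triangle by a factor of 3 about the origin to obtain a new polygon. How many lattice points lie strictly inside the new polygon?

658

Using the shoelace formula, 2A = |((-2)·12 − 20·(-10)) + (20·(-6) − 9·12) + (9·(-10) − (-2)·(-6))| = 154, so the area is 77.
Along each edge there are gcd(|Δx|,|Δy|)+1 lattice points, so counting each shared vertex once the boundary has gcd(22,22) + gcd(11,18) + gcd(11,4) = 22+1+1 = 24.
Scaling by 3 multiplies the area by 3² = 9 (so the new area is 693) and multiplies the boundary lattice-point count by 3, giving 72.
By Pick's theorem, the interior count of the dilated polygon is 693 − 72/2 + 1 = 658.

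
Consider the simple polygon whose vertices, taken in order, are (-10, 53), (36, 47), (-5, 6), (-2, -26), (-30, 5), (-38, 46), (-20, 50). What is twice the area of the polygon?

5305

The shoelace formula gives twice the area as |((-10)·47 − 36·53) + (36·6 − (-5)·47) + ((-5)·(-26) − (-2)·6) + ((-2)·5 − (-30)·(-26)) + ((-30)·46 − (-38)·5) + ((-38)·50 − (-20)·46) + ((-20)·53 − (-10)·50)| = 5305, so the area is 5305/2.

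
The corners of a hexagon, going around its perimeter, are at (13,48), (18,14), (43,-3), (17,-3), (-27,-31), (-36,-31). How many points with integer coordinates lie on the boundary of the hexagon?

42

Along each edge there are gcd(|Δx|,|Δy|)+1 lattice points, so counting each shared vertex once the boundary has gcd(5,34) + gcd(25,17) + gcd(26,0) + gcd(44,28) + gcd(9,0) + gcd(49,79) = 1+1+26+4+9+1 = 42.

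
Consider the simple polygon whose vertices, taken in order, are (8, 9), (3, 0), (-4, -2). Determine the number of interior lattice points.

By the shoelace formula, twice the signed area is |[8·0 − 3·9] + [3·(-2) − (-4)·0] + [(-4)·9 − 8·(-2)]| = 53, so the area is 53/2.
Summing gcd(|Δx|,|Δy|) over the edges gives the boundary count: gcd(5,9) + gcd(7,2) + gcd(12,11) = 1+1+1 = 3.
By Pick's theorem A = I + B/2 − 1, so I = 53/2 − 3/2 + 1 = 26.

26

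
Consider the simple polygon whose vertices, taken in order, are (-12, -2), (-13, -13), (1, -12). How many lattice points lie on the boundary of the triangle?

3

Summing gcd(|Δx|,|Δy|) over the edges gives the boundary count: gcd(1,11) + gcd(14,1) + gcd(13,10) = 1+1+1 = 3.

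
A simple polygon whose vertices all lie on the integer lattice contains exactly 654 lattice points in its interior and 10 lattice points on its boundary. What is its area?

658

By Pick's theorem, A = I + B/2 − 1 = 654 + 10/2 − 1 = 658.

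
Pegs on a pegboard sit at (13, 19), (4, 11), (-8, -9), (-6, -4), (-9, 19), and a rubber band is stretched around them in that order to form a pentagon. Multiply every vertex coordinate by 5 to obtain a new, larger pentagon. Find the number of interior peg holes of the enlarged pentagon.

5816

By the shoelace formula, twice the signed area is |[13·11 − 4·19] + [4·(-9) − (-8)·11] + [(-8)·(-4) − (-6)·(-9)] + [(-6)·19 − (-9)·(-4)] + [(-9)·19 − 13·19]| = 471, so the area is 235.5.
The number of boundary lattice points is Σ gcd(|Δx|,|Δy|) = gcd(9,8) + gcd(12,20) + gcd(2,5) + gcd(3,23) + gcd(22,0) = 1+4+1+1+22 = 29.
Scaling by 5 multiplies the area by 5² = 25 (so the new area is 5887.5) and multiplies the boundary lattice-point count by 5, giving 145.
By Pick's theorem, the interior count of the dilated polygon is 5887.5 − 145/2 + 1 = 5816.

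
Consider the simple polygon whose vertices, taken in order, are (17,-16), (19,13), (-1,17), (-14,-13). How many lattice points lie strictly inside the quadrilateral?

Using the shoelace formula, 2A = |(17·13 − 19·(-16)) + (19·17 − (-1)·13) + ((-1)·(-13) − (-14)·17) + ((-14)·(-16) − 17·(-13))| = 1557, so the area is 778.5.
Summing gcd(|Δx|,|Δy|) over the edges gives the boundary count: gcd(2,29) + gcd(20,4) + gcd(13,30) + gcd(31,3) = 1+4+1+1 = 7.
By Pick's theorem A = I + B/2 − 1, so I = 778.5 − 7/2 + 1 = 776.

776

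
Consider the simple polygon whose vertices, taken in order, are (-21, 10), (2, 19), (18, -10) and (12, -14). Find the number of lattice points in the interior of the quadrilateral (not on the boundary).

541

By the shoelace formula, twice the signed area is |((-21)·19 − 2·10) + (2·(-10) − 18·19) + (18·(-14) − 12·(-10)) + (12·10 − (-21)·(-14))| = 1087, so the area is 1087/2.
Along each edge there are gcd(|Δx|,|Δy|)+1 lattice points, so counting each shared vertex once the boundary has gcd(23,9) + gcd(16,29) + gcd(6,4) + gcd(33,24) = 1+1+2+3 = 7.
By Pick's theorem A = I + B/2 − 1, so I = 1087/2 − 7/2 + 1 = 541.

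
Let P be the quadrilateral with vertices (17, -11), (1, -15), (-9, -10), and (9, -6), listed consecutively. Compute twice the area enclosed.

242

The shoelace formula gives twice the area as |[17·(-15) − 1·(-11)] + [1·(-10) − (-9)·(-15)] + [(-9)·(-6) − 9·(-10)] + [9·(-11) − 17·(-6)]| = 242, so the area is 121.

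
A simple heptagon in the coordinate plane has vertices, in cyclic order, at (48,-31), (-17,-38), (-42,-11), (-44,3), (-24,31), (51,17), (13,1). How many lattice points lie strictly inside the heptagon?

Using the shoelace formula, 2A = |[48·(-38) − (-17)·(-31)] + [(-17)·(-11) − (-42)·(-38)] + [(-42)·3 − (-44)·(-11)] + [(-44)·31 − (-24)·3] + [(-24)·17 − 51·31] + [51·1 − 13·17] + [13·(-31) − 48·1]| = 8272, so the area is 4136.
The number of boundary lattice points is Σ gcd(|Δx|,|Δy|) = gcd(65,7) + gcd(25,27) + gcd(2,14) + gcd(20,28) + gcd(75,14) + gcd(38,16) + gcd(35,32) = 1+1+2+4+1+2+1 = 12.
By Pick's theorem A = I + B/2 − 1, so I = 4136 − 12/2 + 1 = 4131.

4131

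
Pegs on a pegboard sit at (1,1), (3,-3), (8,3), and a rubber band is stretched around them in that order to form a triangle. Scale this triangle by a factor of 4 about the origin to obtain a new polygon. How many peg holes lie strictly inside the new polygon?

The shoelace formula gives twice the area as |[1·(-3) − 3·1] + [3·3 − 8·(-3)] + [8·1 − 1·3]| = 32, so the area is 16.
Along each edge there are gcd(|Δx|,|Δy|)+1 lattice points, so counting each shared vertex once the boundary has gcd(2,4) + gcd(5,6) + gcd(7,2) = 2+1+1 = 4.
Scaling by 4 multiplies the area by 4² = 16 (so the new area is 256) and multiplies the boundary lattice-point count by 4, giving 16.
By Pick's theorem, the interior count of the dilated polygon is 256 − 16/2 + 1 = 249.

249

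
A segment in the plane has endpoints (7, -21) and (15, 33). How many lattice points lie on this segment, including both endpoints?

The number of lattice points on a segment between lattice points is gcd(|Δx|,|Δy|) + 1 = gcd(8,54) + 1 = 2 + 1 = 3.

3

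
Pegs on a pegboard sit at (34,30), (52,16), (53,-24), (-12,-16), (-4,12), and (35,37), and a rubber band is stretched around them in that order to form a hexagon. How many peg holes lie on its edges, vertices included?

Summing gcd(|Δx|,|Δy|) over the edges gives the boundary count: gcd(18,14) + gcd(1,40) + gcd(65,8) + gcd(8,28) + gcd(39,25) + gcd(1,7) = 2+1+1+4+1+1 = 10.

10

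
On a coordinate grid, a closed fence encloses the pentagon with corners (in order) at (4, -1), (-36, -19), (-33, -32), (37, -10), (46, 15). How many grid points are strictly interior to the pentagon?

By the shoelace formula, twice the signed area is |(4·(-19) − (-36)·(-1)) + ((-36)·(-32) − (-33)·(-19)) + ((-33)·(-10) − 37·(-32)) + (37·15 − 46·(-10)) + (46·(-1) − 4·15)| = 2836, so the area is 1418.
The number of boundary lattice points is Σ gcd(|Δx|,|Δy|) = gcd(40,18) + gcd(3,13) + gcd(70,22) + gcd(9,25) + gcd(42,16) = 2+1+2+1+2 = 8.
By Pick's theorem A = I + B/2 − 1, so I = 1418 − 8/2 + 1 = 1415.

1415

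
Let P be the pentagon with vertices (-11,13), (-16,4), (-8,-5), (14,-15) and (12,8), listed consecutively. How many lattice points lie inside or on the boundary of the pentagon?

505

By the shoelace formula, twice the signed area is |[(-11)·4 − (-16)·13] + [(-16)·(-5) − (-8)·4] + [(-8)·(-15) − 14·(-5)] + [14·8 − 12·(-15)] + [12·13 − (-11)·8]| = 1002, so the area is 501.
Summing gcd(|Δx|,|Δy|) over the edges gives the boundary count: gcd(5,9) + gcd(8,9) + gcd(22,10) + gcd(2,23) + gcd(23,5) = 1+1+2+1+1 = 6.
Pick's theorem gives I = A − B/2 + 1 = 501 − 6/2 + 1 = 499, so the closed region contains I + B = 499 + 6 = 505 lattice points.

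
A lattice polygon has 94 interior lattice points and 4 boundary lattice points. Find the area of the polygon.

By Pick's theorem, A = I + B/2 − 1 = 94 + 4/2 − 1 = 95.

95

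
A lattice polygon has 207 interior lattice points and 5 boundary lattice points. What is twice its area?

By Pick's theorem, A = I + B/2 − 1 = 207 + 5/2 − 1 = 417/2.
Hence 2A = 417.

417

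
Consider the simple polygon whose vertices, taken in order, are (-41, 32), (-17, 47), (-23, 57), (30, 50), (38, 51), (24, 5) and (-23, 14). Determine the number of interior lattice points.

By the shoelace formula, twice the signed area is |[(-41)·47 − (-17)·32] + [(-17)·57 − (-23)·47] + [(-23)·50 − 30·57] + [30·51 − 38·50] + [38·5 − 24·51] + [24·14 − (-23)·5] + [(-23)·32 − (-41)·14]| = 5246, so the area is 2623.
Along each edge there are gcd(|Δx|,|Δy|)+1 lattice points, so counting each shared vertex once the boundary has gcd(24,15) + gcd(6,10) + gcd(53,7) + gcd(8,1) + gcd(14,46) + gcd(47,9) + gcd(18,18) = 3+2+1+1+2+1+18 = 28.
By Pick's theorem A = I + B/2 − 1, so I = 2623 − 28/2 + 1 = 2610.

2610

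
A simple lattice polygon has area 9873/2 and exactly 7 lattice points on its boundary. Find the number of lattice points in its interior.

Pick's theorem A = I + B/2 − 1 rearranges to I = A − B/2 + 1 = 9873/2 − 7/2 + 1 = 4934.

4934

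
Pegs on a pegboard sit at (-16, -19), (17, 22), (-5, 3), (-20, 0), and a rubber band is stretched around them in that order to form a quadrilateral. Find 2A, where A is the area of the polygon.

572

Using the shoelace formula, 2A = |((-16)·22 − 17·(-19)) + (17·3 − (-5)·22) + ((-5)·0 − (-20)·3) + ((-20)·(-19) − (-16)·0)| = 572, so the area is 286.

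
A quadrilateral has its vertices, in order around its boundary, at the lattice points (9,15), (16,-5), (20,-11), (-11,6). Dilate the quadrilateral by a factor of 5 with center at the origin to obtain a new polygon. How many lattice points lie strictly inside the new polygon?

Using the shoelace formula, 2A = |(9·(-5) − 16·15) + (16·(-11) − 20·(-5)) + (20·6 − (-11)·(-11)) + ((-11)·15 − 9·6)| = 581, so the area is 581/2.
Summing gcd(|Δx|,|Δy|) over the edges gives the boundary count: gcd(7,20) + gcd(4,6) + gcd(31,17) + gcd(20,9) = 1+2+1+1 = 5.
Scaling by 5 multiplies the area by 5² = 25 (so the new area is 7262.5) and multiplies the boundary lattice-point count by 5, giving 25.
By Pick's theorem, the interior count of the dilated polygon is 7262.5 − 25/2 + 1 = 7251.

7251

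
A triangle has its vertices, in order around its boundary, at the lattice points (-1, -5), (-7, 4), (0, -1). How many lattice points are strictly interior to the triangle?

15

Using the shoelace formula, 2A = |((-1)·4 − (-7)·(-5)) + ((-7)·(-1) − 0·4) + (0·(-5) − (-1)·(-1))| = 33, so the area is 16.5.
Summing gcd(|Δx|,|Δy|) over the edges gives the boundary count: gcd(6,9) + gcd(7,5) + gcd(1,4) = 3+1+1 = 5.
By Pick's theorem A = I + B/2 − 1, so I = 16.5 − 5/2 + 1 = 15.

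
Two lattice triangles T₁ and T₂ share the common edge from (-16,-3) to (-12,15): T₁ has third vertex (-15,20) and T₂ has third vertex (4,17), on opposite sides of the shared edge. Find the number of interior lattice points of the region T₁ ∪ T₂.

166

The union is the simple quadrilateral with vertices (-16,-3), (-15,20), (-12,15), (4,17) in order.
Using the shoelace formula, 2A = |[(-16)·20 − (-15)·(-3)] + [(-15)·15 − (-12)·20] + [(-12)·17 − 4·15] + [4·(-3) − (-16)·17]| = 354, so the area is 177.
Summing gcd(|Δx|,|Δy|) over the edges gives the boundary count: gcd(1,23) + gcd(3,5) + gcd(16,2) + gcd(20,20) = 1+1+2+20 = 24.
By Pick's theorem I = A − B/2 + 1 = 177 − 24/2 + 1 = 166.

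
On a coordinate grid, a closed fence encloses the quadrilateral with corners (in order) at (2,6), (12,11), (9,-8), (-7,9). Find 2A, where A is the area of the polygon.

280

The shoelace formula gives twice the area as |[2·11 − 12·6] + [12·(-8) − 9·11] + [9·9 − (-7)·(-8)] + [(-7)·6 − 2·9]| = 280, so the area is 140.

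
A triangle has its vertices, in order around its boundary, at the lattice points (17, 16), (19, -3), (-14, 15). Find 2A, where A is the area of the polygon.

The shoelace formula gives twice the area as |[17·(-3) − 19·16] + [19·15 − (-14)·(-3)] + [(-14)·16 − 17·15]| = 591, so the area is 295.5.

591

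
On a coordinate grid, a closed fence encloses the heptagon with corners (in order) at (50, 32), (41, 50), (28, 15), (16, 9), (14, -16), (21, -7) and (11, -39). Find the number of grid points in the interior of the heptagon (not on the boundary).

By the shoelace formula, twice the signed area is |(50·50 − 41·32) + (41·15 − 28·50) + (28·9 − 16·15) + (16·(-16) − 14·9) + (14·(-7) − 21·(-16)) + (21·(-39) − 11·(-7)) + (11·32 − 50·(-39))| = 1831, so the area is 915.5.
Summing gcd(|Δx|,|Δy|) over the edges gives the boundary count: gcd(9,18) + gcd(13,35) + gcd(12,6) + gcd(2,25) + gcd(7,9) + gcd(10,32) + gcd(39,71) = 9+1+6+1+1+2+1 = 21.
Pick's theorem gives I = A − B/2 + 1 = 915.5 − 21/2 + 1 = 906.

906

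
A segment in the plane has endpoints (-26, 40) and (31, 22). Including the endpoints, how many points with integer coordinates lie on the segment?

4

The number of lattice points on a segment between lattice points is gcd(|Δx|,|Δy|) + 1 = gcd(57,18) + 1 = 3 + 1 = 4.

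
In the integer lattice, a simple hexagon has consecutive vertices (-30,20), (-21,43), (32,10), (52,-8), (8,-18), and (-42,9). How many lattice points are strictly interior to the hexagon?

2676

Using the shoelace formula, 2A = |[(-30)·43 − (-21)·20] + [(-21)·10 − 32·43] + [32·(-8) − 52·10] + [52·(-18) − 8·(-8)] + [8·9 − (-42)·(-18)] + [(-42)·20 − (-30)·9]| = 5358, so the area is 2679.
Summing gcd(|Δx|,|Δy|) over the edges gives the boundary count: gcd(9,23) + gcd(53,33) + gcd(20,18) + gcd(44,10) + gcd(50,27) + gcd(12,11) = 1+1+2+2+1+1 = 8.
Pick's theorem gives I = A − B/2 + 1 = 2679 − 8/2 + 1 = 2676.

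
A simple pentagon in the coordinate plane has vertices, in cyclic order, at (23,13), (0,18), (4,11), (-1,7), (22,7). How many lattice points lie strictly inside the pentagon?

The shoelace formula gives twice the area as |(23·18 − 0·13) + (0·11 − 4·18) + (4·7 − (-1)·11) + ((-1)·7 − 22·7) + (22·13 − 23·7)| = 345, so the area is 172.5.
Along each edge there are gcd(|Δx|,|Δy|)+1 lattice points, so counting each shared vertex once the boundary has gcd(23,5) + gcd(4,7) + gcd(5,4) + gcd(23,0) + gcd(1,6) = 1+1+1+23+1 = 27.
By Pick's theorem A = I + B/2 − 1, so I = 172.5 − 27/2 + 1 = 160.

160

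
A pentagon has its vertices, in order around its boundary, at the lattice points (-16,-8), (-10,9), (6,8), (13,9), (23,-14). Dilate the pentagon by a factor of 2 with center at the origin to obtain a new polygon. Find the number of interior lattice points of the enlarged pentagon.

2404

Using the shoelace formula, 2A = |[(-16)·9 − (-10)·(-8)] + [(-10)·8 − 6·9] + [6·9 − 13·8] + [13·(-14) − 23·9] + [23·(-8) − (-16)·(-14)]| = 1205, so the area is 1205/2.
Summing gcd(|Δx|,|Δy|) over the edges gives the boundary count: gcd(6,17) + gcd(16,1) + gcd(7,1) + gcd(10,23) + gcd(39,6) = 1+1+1+1+3 = 7.
Scaling by 2 multiplies the area by 2² = 4 (so the new area is 2410) and multiplies the boundary lattice-point count by 2, giving 14.
By Pick's theorem, the interior count of the dilated polygon is 2410 − 14/2 + 1 = 2404.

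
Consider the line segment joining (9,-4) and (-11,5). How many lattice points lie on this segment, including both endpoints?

The number of lattice points on a segment between lattice points is gcd(|Δx|,|Δy|) + 1 = gcd(20,9) + 1 = 1 + 1 = 2.

2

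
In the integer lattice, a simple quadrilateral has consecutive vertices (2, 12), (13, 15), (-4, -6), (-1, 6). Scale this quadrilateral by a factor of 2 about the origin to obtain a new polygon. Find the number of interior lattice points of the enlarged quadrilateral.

389

The shoelace formula gives twice the area as |[2·15 − 13·12] + [13·(-6) − (-4)·15] + [(-4)·6 − (-1)·(-6)] + [(-1)·12 − 2·6]| = 198, so the area is 99.
The number of boundary lattice points is Σ gcd(|Δx|,|Δy|) = gcd(11,3) + gcd(17,21) + gcd(3,12) + gcd(3,6) = 1+1+3+3 = 8.
Scaling by 2 multiplies the area by 2² = 4 (so the new area is 396) and multiplies the boundary lattice-point count by 2, giving 16.
By Pick's theorem, the interior count of the dilated polygon is 396 − 16/2 + 1 = 389.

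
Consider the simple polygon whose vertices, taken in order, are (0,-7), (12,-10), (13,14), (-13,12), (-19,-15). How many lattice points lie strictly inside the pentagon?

Using the shoelace formula, 2A = |[0·(-10) − 12·(-7)] + [12·14 − 13·(-10)] + [13·12 − (-13)·14] + [(-13)·(-15) − (-19)·12] + [(-19)·(-7) − 0·(-15)]| = 1276, so the area is 638.
Summing gcd(|Δx|,|Δy|) over the edges gives the boundary count: gcd(12,3) + gcd(1,24) + gcd(26,2) + gcd(6,27) + gcd(19,8) = 3+1+2+3+1 = 10.
Pick's theorem gives I = A − B/2 + 1 = 638 − 10/2 + 1 = 634.

634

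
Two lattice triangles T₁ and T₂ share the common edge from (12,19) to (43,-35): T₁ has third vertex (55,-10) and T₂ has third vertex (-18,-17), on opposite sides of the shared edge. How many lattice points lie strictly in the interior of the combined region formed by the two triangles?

2076

The union is the simple quadrilateral with vertices (12,19), (55,-10), (43,-35), (-18,-17) in order.
Using the shoelace formula, 2A = |(12·(-10) − 55·19) + (55·(-35) − 43·(-10)) + (43·(-17) − (-18)·(-35)) + ((-18)·19 − 12·(-17))| = 4159, so the area is 2079.5.
Along each edge there are gcd(|Δx|,|Δy|)+1 lattice points, so counting each shared vertex once the boundary has gcd(43,29) + gcd(12,25) + gcd(61,18) + gcd(30,36) = 1+1+1+6 = 9.
By Pick's theorem I = A − B/2 + 1 = 2079.5 − 9/2 + 1 = 2076.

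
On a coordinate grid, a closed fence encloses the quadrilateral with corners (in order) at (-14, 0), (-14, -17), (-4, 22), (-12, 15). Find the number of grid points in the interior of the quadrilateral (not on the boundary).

The shoelace formula gives twice the area as |((-14)·(-17) − (-14)·0) + ((-14)·22 − (-4)·(-17)) + ((-4)·15 − (-12)·22) + ((-12)·0 − (-14)·15)| = 276, so the area is 138.
Summing gcd(|Δx|,|Δy|) over the edges gives the boundary count: gcd(0,17) + gcd(10,39) + gcd(8,7) + gcd(2,15) = 17+1+1+1 = 20.
Pick's theorem gives I = A − B/2 + 1 = 138 − 20/2 + 1 = 129.

129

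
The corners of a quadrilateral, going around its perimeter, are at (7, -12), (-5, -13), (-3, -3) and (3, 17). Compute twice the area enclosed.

The shoelace formula gives twice the area as |[7·(-13) − (-5)·(-12)] + [(-5)·(-3) − (-3)·(-13)] + [(-3)·17 − 3·(-3)] + [3·(-12) − 7·17]| = 372, so the area is 186.

372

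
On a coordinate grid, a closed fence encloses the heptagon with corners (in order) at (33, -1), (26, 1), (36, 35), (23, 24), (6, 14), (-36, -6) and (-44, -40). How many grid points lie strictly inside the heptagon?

The shoelace formula gives twice the area as |[33·1 − 26·(-1)] + [26·35 − 36·1] + [36·24 − 23·35] + [23·14 − 6·24] + [6·(-6) − (-36)·14] + [(-36)·(-40) − (-44)·(-6)] + [(-44)·(-1) − 33·(-40)]| = 4178, so the area is 2089.
Along each edge there are gcd(|Δx|,|Δy|)+1 lattice points, so counting each shared vertex once the boundary has gcd(7,2) + gcd(10,34) + gcd(13,11) + gcd(17,10) + gcd(42,20) + gcd(8,34) + gcd(77,39) = 1+2+1+1+2+2+1 = 10.
Pick's theorem gives I = A − B/2 + 1 = 2089 − 10/2 + 1 = 2085.

2085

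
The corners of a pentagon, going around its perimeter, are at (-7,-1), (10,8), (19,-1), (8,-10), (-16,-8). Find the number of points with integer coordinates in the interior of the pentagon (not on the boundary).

The shoelace formula gives twice the area as |((-7)·8 − 10·(-1)) + (10·(-1) − 19·8) + (19·(-10) − 8·(-1)) + (8·(-8) − (-16)·(-10)) + ((-16)·(-1) − (-7)·(-8))| = 654, so the area is 327.
Along each edge there are gcd(|Δx|,|Δy|)+1 lattice points, so counting each shared vertex once the boundary has gcd(17,9) + gcd(9,9) + gcd(11,9) + gcd(24,2) + gcd(9,7) = 1+9+1+2+1 = 14.
Pick's theorem gives I = A − B/2 + 1 = 327 − 14/2 + 1 = 321.

321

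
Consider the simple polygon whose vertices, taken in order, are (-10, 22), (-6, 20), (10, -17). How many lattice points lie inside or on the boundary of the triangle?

Using the shoelace formula, 2A = |((-10)·20 − (-6)·22) + ((-6)·(-17) − 10·20) + (10·22 − (-10)·(-17))| = 116, so the area is 58.
Along each edge there are gcd(|Δx|,|Δy|)+1 lattice points, so counting each shared vertex once the boundary has gcd(4,2) + gcd(16,37) + gcd(20,39) = 2+1+1 = 4.
Pick's theorem gives I = A − B/2 + 1 = 58 − 4/2 + 1 = 57, so the closed region contains I + B = 57 + 4 = 61 lattice points.

61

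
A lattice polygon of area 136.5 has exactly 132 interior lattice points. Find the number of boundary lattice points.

Pick's theorem gives A = I + B/2 − 1, so B = 2(A − I + 1) = 2(136.5 − 132 + 1) = 11.

11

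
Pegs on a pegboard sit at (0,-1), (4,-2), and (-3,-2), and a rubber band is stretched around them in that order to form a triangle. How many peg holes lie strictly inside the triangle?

By the shoelace formula, twice the signed area is |[0·(-2) − 4·(-1)] + [4·(-2) − (-3)·(-2)] + [(-3)·(-1) − 0·(-2)]| = 7, so the area is 7/2.
Along each edge there are gcd(|Δx|,|Δy|)+1 lattice points, so counting each shared vertex once the boundary has gcd(4,1) + gcd(7,0) + gcd(3,1) = 1+7+1 = 9.
Pick's theorem gives I = A − B/2 + 1 = 7/2 − 9/2 + 1 = 0.

0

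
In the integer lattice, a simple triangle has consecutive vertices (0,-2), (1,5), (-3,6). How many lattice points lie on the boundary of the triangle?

3

The number of boundary lattice points is Σ gcd(|Δx|,|Δy|) = gcd(1,7) + gcd(4,1) + gcd(3,8) = 1+1+1 = 3.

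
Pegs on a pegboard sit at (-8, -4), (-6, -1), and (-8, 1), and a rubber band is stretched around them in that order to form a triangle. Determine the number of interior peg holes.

2

Using the shoelace formula, 2A = |[(-8)·(-1) − (-6)·(-4)] + [(-6)·1 − (-8)·(-1)] + [(-8)·(-4) − (-8)·1]| = 10, so the area is 5.
Along each edge there are gcd(|Δx|,|Δy|)+1 lattice points, so counting each shared vertex once the boundary has gcd(2,3) + gcd(2,2) + gcd(0,5) = 1+2+5 = 8.
Pick's theorem gives I = A − B/2 + 1 = 5 − 8/2 + 1 = 2.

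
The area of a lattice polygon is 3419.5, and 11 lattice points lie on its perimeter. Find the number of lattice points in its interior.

3415

Pick's theorem A = I + B/2 − 1 rearranges to I = A − B/2 + 1 = 3419.5 − 11/2 + 1 = 3415.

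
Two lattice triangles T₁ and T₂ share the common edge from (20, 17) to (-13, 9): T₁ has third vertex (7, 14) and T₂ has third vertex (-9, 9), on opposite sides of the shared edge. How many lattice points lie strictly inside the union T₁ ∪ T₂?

The union is the simple quadrilateral with vertices (20, 17), (7, 14), (-13, 9), (-9, 9) in order.
The shoelace formula gives twice the area as |(20·14 − 7·17) + (7·9 − (-13)·14) + ((-13)·9 − (-9)·9) + ((-9)·17 − 20·9)| = 37, so the area is 18.5.
Summing gcd(|Δx|,|Δy|) over the edges gives the boundary count: gcd(13,3) + gcd(20,5) + gcd(4,0) + gcd(29,8) = 1+5+4+1 = 11.
By Pick's theorem I = A − B/2 + 1 = 18.5 − 11/2 + 1 = 14.

14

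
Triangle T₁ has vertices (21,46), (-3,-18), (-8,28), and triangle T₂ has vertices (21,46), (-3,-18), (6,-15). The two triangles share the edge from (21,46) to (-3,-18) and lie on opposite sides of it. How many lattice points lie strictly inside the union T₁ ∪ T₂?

962

The union is the simple quadrilateral with vertices (21,46), (-8,28), (-3,-18), (6,-15) in order.
By the shoelace formula, twice the signed area is |[21·28 − (-8)·46] + [(-8)·(-18) − (-3)·28] + [(-3)·(-15) − 6·(-18)] + [6·46 − 21·(-15)]| = 1928, so the area is 964.
Along each edge there are gcd(|Δx|,|Δy|)+1 lattice points, so counting each shared vertex once the boundary has gcd(29,18) + gcd(5,46) + gcd(9,3) + gcd(15,61) = 1+1+3+1 = 6.
By Pick's theorem I = A − B/2 + 1 = 964 − 6/2 + 1 = 962.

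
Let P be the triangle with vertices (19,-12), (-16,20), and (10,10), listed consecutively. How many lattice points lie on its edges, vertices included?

Along each edge there are gcd(|Δx|,|Δy|)+1 lattice points, so counting each shared vertex once the boundary has gcd(35,32) + gcd(26,10) + gcd(9,22) = 1+2+1 = 4.

4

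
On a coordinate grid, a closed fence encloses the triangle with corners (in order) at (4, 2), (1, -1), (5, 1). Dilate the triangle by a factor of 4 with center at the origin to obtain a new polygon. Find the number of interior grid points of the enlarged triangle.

37

The shoelace formula gives twice the area as |(4·(-1) − 1·2) + (1·1 − 5·(-1)) + (5·2 − 4·1)| = 6, so the area is 3.
The number of boundary lattice points is Σ gcd(|Δx|,|Δy|) = gcd(3,3) + gcd(4,2) + gcd(1,1) = 3+2+1 = 6.
Scaling by 4 multiplies the area by 4² = 16 (so the new area is 48) and multiplies the boundary lattice-point count by 4, giving 24.
By Pick's theorem, the interior count of the dilated polygon is 48 − 24/2 + 1 = 37.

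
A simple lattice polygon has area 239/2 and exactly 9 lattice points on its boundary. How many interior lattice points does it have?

From Pick's theorem, I = A − B/2 + 1 = 239/2 − 9/2 + 1 = 116.

116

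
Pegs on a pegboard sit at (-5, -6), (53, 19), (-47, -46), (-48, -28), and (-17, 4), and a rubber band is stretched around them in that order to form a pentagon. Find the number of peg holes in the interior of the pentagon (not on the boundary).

1376

Using the shoelace formula, 2A = |[(-5)·19 − 53·(-6)] + [53·(-46) − (-47)·19] + [(-47)·(-28) − (-48)·(-46)] + [(-48)·4 − (-17)·(-28)] + [(-17)·(-6) − (-5)·4]| = 2760, so the area is 1380.
Along each edge there are gcd(|Δx|,|Δy|)+1 lattice points, so counting each shared vertex once the boundary has gcd(58,25) + gcd(100,65) + gcd(1,18) + gcd(31,32) + gcd(12,10) = 1+5+1+1+2 = 10.
By Pick's theorem A = I + B/2 − 1, so I = 1380 − 10/2 + 1 = 1376.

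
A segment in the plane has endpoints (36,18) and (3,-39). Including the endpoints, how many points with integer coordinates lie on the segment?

The number of lattice points on a segment between lattice points is gcd(|Δx|,|Δy|) + 1 = gcd(33,57) + 1 = 3 + 1 = 4.

4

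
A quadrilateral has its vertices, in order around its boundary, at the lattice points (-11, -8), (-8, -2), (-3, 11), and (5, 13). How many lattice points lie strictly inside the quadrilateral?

61

Using the shoelace formula, 2A = |[(-11)·(-2) − (-8)·(-8)] + [(-8)·11 − (-3)·(-2)] + [(-3)·13 − 5·11] + [5·(-8) − (-11)·13]| = 127, so the area is 63.5.
Summing gcd(|Δx|,|Δy|) over the edges gives the boundary count: gcd(3,6) + gcd(5,13) + gcd(8,2) + gcd(16,21) = 3+1+2+1 = 7.
Pick's theorem gives I = A − B/2 + 1 = 63.5 − 7/2 + 1 = 61.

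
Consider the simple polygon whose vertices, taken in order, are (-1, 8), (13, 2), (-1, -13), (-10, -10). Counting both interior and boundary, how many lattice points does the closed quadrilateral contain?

250

Using the shoelace formula, 2A = |((-1)·2 − 13·8) + (13·(-13) − (-1)·2) + ((-1)·(-10) − (-10)·(-13)) + ((-10)·8 − (-1)·(-10))| = 483, so the area is 241.5.
Summing gcd(|Δx|,|Δy|) over the edges gives the boundary count: gcd(14,6) + gcd(14,15) + gcd(9,3) + gcd(9,18) = 2+1+3+9 = 15.
Pick's theorem gives I = A − B/2 + 1 = 241.5 − 15/2 + 1 = 235, so the closed region contains I + B = 235 + 15 = 250 lattice points.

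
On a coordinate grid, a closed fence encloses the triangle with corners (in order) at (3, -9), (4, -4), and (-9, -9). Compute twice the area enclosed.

60

The shoelace formula gives twice the area as |(3·(-4) − 4·(-9)) + (4·(-9) − (-9)·(-4)) + ((-9)·(-9) − 3·(-9))| = 60, so the area is 30.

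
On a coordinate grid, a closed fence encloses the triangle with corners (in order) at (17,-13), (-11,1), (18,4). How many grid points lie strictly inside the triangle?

The shoelace formula gives twice the area as |(17·1 − (-11)·(-13)) + ((-11)·4 − 18·1) + (18·(-13) − 17·4)| = 490, so the area is 245.
Along each edge there are gcd(|Δx|,|Δy|)+1 lattice points, so counting each shared vertex once the boundary has gcd(28,14) + gcd(29,3) + gcd(1,17) = 14+1+1 = 16.
Pick's theorem gives I = A − B/2 + 1 = 245 − 16/2 + 1 = 238.

238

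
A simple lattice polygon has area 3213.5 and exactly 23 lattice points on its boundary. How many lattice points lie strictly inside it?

Pick's theorem A = I + B/2 − 1 rearranges to I = A − B/2 + 1 = 3213.5 − 23/2 + 1 = 3203.

3203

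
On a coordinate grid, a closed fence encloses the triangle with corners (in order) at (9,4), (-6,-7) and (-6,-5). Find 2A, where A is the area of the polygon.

30

By the shoelace formula, twice the signed area is |[9·(-7) − (-6)·4] + [(-6)·(-5) − (-6)·(-7)] + [(-6)·4 − 9·(-5)]| = 30, so the area is 15.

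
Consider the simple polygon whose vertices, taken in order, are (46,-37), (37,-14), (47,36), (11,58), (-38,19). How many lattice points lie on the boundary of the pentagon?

42

Summing gcd(|Δx|,|Δy|) over the edges gives the boundary count: gcd(9,23) + gcd(10,50) + gcd(36,22) + gcd(49,39) + gcd(84,56) = 1+10+2+1+28 = 42.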